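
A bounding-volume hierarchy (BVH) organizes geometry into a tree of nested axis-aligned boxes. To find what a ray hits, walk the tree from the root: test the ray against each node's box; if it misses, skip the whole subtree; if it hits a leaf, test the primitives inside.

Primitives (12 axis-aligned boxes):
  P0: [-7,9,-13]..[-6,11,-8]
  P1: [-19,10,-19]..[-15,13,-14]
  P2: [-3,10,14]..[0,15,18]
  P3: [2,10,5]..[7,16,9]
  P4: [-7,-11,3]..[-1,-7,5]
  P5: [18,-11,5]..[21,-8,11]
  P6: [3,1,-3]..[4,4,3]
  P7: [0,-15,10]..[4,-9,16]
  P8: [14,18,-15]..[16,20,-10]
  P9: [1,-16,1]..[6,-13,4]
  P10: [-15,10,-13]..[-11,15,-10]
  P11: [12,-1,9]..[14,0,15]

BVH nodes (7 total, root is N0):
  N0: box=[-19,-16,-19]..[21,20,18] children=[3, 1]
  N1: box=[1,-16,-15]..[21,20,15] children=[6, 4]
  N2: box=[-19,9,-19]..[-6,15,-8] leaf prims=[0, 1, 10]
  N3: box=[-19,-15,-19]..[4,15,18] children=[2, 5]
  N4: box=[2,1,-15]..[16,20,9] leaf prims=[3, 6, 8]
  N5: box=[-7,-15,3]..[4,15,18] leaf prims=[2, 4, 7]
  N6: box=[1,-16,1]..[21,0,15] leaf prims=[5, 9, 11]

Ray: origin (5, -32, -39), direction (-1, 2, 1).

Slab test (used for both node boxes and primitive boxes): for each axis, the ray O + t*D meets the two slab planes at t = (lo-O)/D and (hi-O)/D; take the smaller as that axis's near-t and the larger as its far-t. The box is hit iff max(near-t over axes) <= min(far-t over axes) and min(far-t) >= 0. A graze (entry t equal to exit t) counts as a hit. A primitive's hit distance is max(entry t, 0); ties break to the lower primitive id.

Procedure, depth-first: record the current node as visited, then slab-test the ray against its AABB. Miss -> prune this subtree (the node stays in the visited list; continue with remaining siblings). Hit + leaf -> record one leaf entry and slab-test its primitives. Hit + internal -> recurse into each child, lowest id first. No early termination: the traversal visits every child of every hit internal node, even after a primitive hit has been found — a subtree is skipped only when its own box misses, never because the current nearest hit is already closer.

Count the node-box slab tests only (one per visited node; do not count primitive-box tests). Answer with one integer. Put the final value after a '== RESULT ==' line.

Traverse from the root:
N0 x:[-16,24] y:[8,26] z:[20,57] -> hit [20,24], descend [1, 3]
  N1 x:[-16,4] y:[8,26] z:[24,54] -> miss, prune
  N3 x:[1,24] y:[17/2,47/2] z:[20,57] -> hit [20,47/2], descend [2, 5]
    N2 x:[11,24] y:[41/2,47/2] z:[20,31] -> hit [41/2,47/2] leaf, test {P0(miss), P1@t=21, P10(miss)}
    N5 x:[1,12] y:[17/2,47/2] z:[42,57] -> miss, prune

Visited [0, 1, 3, 2, 5]. Tests: 5 box, 1 leaf. Nearest: P1.

== RESULT ==
5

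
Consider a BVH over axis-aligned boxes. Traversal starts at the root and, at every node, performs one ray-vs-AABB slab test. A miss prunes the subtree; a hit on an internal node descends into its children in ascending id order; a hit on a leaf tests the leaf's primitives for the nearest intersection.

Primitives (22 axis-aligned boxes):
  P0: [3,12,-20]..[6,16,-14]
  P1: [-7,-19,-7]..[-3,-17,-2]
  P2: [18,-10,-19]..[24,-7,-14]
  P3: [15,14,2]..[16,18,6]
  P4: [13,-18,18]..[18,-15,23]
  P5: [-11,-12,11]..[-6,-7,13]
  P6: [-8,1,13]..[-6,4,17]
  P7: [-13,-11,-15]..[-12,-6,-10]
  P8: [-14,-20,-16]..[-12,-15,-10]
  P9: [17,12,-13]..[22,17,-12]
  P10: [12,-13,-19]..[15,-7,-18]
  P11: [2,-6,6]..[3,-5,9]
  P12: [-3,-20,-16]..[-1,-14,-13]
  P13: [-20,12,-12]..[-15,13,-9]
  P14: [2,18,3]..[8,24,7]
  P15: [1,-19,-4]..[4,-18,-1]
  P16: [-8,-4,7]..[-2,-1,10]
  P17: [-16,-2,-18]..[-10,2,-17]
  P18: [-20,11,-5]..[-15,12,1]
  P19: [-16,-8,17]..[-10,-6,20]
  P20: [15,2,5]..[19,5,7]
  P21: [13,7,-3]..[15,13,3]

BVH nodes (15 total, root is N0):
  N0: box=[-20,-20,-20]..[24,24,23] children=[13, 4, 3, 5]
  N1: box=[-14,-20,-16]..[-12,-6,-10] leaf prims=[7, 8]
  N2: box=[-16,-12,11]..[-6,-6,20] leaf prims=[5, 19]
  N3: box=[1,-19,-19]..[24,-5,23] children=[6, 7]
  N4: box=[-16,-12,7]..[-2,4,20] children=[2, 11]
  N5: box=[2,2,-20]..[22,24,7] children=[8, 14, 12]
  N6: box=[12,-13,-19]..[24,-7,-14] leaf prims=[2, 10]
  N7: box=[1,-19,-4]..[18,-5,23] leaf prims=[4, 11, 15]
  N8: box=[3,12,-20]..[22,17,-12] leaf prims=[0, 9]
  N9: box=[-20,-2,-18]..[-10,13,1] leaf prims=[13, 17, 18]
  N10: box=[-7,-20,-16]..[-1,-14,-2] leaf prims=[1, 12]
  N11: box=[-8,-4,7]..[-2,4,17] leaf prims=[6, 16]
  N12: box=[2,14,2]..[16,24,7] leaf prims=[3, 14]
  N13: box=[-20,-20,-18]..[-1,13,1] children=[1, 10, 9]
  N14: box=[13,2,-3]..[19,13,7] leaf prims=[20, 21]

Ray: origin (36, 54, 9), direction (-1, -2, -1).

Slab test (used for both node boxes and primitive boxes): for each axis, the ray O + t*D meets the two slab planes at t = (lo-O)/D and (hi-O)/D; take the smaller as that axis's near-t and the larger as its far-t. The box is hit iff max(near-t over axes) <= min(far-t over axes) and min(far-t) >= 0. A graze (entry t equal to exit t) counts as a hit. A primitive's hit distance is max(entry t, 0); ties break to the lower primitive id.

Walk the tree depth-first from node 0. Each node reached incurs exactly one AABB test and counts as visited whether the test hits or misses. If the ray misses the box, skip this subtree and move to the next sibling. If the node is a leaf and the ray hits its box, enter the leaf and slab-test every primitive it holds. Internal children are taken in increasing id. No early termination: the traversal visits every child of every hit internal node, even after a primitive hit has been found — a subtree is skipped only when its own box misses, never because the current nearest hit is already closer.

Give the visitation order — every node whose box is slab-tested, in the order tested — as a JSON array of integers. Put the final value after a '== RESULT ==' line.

Trace the traversal:
N0 x:[12,56] y:[15,37] z:[-14,29] -> hit [15,29], descend [3, 4, 5, 13]
  N3 x:[12,35] y:[59/2,73/2] z:[-14,28] -> miss, prune
  N4 x:[38,52] y:[25,33] z:[-11,2] -> miss, prune
  N5 x:[14,34] y:[15,26] z:[2,29] -> hit [15,26], descend [8, 12, 14]
    N8 x:[14,33] y:[37/2,21] z:[21,29] -> hit [21,21] leaf, test {P0(miss), P9(miss)}
    N12 x:[20,34] y:[15,20] z:[2,7] -> miss, prune
    N14 x:[17,23] y:[41/2,26] z:[2,12] -> miss, prune
  N13 x:[37,56] y:[41/2,37] z:[8,27] -> miss, prune

8 AABB tests over nodes [0, 3, 4, 5, 8, 12, 14, 13]; 1 leaf entered; closest miss.

== RESULT ==
[0, 3, 4, 5, 8, 12, 14, 13]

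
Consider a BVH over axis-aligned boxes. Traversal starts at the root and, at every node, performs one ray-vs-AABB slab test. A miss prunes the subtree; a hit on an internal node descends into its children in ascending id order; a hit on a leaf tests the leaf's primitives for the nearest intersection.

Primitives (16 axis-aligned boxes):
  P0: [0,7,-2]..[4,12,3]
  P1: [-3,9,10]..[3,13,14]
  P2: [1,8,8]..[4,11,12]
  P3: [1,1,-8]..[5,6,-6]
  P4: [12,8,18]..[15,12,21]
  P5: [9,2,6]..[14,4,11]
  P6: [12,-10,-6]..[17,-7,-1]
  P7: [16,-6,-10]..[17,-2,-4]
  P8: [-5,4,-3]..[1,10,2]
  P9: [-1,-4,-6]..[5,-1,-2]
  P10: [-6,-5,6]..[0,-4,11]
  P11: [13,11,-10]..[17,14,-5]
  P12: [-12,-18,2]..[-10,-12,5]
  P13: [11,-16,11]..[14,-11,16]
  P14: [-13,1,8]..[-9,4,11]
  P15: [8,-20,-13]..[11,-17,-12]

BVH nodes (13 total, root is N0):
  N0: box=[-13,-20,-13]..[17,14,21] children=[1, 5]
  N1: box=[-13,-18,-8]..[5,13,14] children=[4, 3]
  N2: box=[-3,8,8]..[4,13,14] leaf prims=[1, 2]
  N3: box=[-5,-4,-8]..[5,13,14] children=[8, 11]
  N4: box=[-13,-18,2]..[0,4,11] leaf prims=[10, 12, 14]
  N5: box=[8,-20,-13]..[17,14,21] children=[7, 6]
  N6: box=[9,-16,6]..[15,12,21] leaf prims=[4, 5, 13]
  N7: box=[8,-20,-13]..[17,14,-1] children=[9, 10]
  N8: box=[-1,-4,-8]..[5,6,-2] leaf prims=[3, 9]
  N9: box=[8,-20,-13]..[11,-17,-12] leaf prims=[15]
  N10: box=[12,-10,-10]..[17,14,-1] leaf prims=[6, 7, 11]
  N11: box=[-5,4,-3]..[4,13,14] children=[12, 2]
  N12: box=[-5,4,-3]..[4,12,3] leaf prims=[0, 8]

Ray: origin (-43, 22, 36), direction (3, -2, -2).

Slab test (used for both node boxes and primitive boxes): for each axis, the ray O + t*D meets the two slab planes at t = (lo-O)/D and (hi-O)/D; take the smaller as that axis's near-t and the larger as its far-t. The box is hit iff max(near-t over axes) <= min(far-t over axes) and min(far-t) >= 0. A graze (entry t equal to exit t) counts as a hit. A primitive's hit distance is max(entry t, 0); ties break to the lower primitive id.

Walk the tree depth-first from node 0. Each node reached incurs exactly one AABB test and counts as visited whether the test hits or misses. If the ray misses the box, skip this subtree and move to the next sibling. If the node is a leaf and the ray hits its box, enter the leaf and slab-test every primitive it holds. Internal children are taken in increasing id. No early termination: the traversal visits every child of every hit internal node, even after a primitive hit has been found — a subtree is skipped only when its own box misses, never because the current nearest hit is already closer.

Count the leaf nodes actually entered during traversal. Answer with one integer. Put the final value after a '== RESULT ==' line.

Trace the traversal:
N0 x:[10,20] y:[4,21] z:[15/2,49/2] -> hit [10,20], descend [1, 5]
  N1 x:[10,16] y:[9/2,20] z:[11,22] -> hit [11,16], descend [3, 4]
    N3 x:[38/3,16] y:[9/2,13] z:[11,22] -> hit [38/3,13], descend [8, 11]
      N8 x:[14,16] y:[8,13] z:[19,22] -> miss, prune
      N11 x:[38/3,47/3] y:[9/2,9] z:[11,39/2] -> miss, prune
    N4 x:[10,43/3] y:[9,20] z:[25/2,17] -> hit [25/2,43/3] leaf, test {P10@t=13, P12(miss), P14(miss)}
  N5 x:[17,20] y:[4,21] z:[15/2,49/2] -> hit [17,20], descend [6, 7]
    N6 x:[52/3,58/3] y:[5,19] z:[15/2,15] -> miss, prune
    N7 x:[17,20] y:[4,21] z:[37/2,49/2] -> hit [37/2,20], descend [9, 10]
      N9 x:[17,18] y:[39/2,21] z:[24,49/2] -> miss, prune
      N10 x:[55/3,20] y:[4,16] z:[37/2,23] -> miss, prune

11 AABB tests over nodes [0, 1, 3, 8, 11, 4, 5, 6, 7, 9, 10]; 1 leaf entered; closest P10.

== RESULT ==
1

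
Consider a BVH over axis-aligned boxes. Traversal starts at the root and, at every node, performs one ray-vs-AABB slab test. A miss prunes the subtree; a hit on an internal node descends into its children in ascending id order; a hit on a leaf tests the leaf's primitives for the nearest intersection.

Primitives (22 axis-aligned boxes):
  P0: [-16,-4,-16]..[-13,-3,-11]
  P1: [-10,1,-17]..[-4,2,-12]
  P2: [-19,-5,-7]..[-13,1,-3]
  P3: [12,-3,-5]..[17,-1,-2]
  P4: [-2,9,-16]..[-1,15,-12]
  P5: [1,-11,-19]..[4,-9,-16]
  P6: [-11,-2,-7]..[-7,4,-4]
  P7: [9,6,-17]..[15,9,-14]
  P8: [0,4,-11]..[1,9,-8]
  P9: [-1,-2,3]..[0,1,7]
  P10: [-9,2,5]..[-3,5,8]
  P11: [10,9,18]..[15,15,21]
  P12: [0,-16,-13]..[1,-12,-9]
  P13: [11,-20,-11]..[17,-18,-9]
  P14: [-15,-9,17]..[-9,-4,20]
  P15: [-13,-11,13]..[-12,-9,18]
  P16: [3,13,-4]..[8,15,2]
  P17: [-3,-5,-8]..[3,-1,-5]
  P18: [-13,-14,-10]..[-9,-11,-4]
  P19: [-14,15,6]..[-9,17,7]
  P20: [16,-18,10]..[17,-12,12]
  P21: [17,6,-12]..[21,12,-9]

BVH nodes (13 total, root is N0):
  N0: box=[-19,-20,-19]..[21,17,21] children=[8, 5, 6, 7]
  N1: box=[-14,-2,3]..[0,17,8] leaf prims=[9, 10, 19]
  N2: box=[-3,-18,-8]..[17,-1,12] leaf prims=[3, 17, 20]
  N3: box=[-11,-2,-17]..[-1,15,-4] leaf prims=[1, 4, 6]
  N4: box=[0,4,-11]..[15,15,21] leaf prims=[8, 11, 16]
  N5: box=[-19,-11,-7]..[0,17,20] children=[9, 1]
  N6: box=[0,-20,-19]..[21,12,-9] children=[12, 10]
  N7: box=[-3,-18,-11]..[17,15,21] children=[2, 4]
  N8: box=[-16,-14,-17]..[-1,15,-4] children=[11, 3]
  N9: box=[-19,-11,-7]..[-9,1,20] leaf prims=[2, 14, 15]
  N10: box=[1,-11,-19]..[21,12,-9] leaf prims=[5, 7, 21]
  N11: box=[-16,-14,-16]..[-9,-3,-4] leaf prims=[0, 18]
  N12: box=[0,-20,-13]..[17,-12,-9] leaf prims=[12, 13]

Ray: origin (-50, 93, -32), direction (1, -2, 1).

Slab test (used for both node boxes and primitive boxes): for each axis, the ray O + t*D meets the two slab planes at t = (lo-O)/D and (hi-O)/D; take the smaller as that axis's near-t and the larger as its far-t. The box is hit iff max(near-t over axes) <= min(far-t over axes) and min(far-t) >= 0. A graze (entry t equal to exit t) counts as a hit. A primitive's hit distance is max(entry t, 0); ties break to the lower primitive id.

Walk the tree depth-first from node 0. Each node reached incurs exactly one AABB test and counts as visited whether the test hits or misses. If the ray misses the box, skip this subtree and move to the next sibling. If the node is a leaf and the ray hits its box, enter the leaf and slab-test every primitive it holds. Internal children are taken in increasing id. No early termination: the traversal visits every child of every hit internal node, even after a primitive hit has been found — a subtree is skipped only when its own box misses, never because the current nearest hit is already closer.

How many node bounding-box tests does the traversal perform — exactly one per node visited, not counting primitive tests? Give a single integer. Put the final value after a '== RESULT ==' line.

Trace the traversal:
N0 x:[31,71] y:[38,113/2] z:[13,53] -> hit [38,53], descend [5, 6, 7, 8]
  N5 x:[31,50] y:[38,52] z:[25,52] -> hit [38,50], descend [1, 9]
    N1 x:[36,50] y:[38,95/2] z:[35,40] -> hit [38,40] leaf, test {P9(miss), P10(miss), P19@t=38}
    N9 x:[31,41] y:[46,52] z:[25,52] -> miss, prune
  N6 x:[50,71] y:[81/2,113/2] z:[13,23] -> miss, prune
  N7 x:[47,67] y:[39,111/2] z:[21,53] -> hit [47,53], descend [2, 4]
    N2 x:[47,67] y:[47,111/2] z:[24,44] -> miss, prune
    N4 x:[50,65] y:[39,89/2] z:[21,53] -> miss, prune
  N8 x:[34,49] y:[39,107/2] z:[15,28] -> miss, prune

Visited [0, 5, 1, 9, 6, 7, 2, 4, 8]. Tests: 9 box, 1 leaf. Nearest: P19.

== RESULT ==
9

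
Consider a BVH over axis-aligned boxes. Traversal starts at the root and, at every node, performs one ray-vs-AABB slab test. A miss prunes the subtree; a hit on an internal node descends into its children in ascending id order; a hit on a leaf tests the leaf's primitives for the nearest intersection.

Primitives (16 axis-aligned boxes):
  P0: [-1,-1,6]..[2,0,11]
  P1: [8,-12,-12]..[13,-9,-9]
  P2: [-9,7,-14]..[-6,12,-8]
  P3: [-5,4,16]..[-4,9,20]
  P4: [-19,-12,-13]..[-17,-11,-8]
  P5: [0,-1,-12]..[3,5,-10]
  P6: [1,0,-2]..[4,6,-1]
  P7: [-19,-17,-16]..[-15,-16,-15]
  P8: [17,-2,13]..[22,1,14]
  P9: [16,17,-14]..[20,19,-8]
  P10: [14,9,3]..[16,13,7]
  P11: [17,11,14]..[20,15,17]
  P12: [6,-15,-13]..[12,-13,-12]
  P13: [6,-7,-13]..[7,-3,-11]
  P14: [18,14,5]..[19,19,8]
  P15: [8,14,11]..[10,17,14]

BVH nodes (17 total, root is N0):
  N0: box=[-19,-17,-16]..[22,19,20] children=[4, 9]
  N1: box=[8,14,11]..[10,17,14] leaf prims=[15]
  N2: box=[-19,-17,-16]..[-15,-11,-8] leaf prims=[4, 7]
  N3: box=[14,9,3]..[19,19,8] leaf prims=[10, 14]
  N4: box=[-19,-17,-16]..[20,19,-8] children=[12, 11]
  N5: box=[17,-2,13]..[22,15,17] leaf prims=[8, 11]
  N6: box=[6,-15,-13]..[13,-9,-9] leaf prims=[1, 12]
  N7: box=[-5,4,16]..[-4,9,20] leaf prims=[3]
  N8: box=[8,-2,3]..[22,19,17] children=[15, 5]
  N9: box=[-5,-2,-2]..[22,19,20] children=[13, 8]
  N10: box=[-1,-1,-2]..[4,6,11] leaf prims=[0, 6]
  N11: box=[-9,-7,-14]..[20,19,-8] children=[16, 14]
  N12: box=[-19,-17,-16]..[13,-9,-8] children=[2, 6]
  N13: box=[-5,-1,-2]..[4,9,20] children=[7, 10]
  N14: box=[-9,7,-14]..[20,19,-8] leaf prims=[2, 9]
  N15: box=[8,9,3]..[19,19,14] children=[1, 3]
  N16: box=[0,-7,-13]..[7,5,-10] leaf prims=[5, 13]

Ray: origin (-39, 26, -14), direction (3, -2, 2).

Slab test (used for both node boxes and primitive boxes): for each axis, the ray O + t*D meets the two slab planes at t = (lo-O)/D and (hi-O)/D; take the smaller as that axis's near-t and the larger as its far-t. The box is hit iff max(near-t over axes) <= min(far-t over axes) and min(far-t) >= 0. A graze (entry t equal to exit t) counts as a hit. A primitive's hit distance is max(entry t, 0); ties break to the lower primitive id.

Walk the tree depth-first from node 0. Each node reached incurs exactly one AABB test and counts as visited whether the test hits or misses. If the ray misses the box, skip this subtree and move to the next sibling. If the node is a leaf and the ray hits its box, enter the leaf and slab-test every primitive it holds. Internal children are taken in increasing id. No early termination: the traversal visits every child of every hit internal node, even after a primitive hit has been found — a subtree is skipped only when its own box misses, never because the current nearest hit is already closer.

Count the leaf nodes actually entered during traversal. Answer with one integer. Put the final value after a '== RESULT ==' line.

Traverse from the root:
N0 x:[20/3,61/3] y:[7/2,43/2] z:[-1,17] -> hit [20/3,17], descend [4, 9]
  N4 x:[20/3,59/3] y:[7/2,43/2] z:[-1,3] -> miss, prune
  N9 x:[34/3,61/3] y:[7/2,14] z:[6,17] -> hit [34/3,14], descend [8, 13]
    N8 x:[47/3,61/3] y:[7/2,14] z:[17/2,31/2] -> miss, prune
    N13 x:[34/3,43/3] y:[17/2,27/2] z:[6,17] -> hit [34/3,27/2], descend [7, 10]
      N7 x:[34/3,35/3] y:[17/2,11] z:[15,17] -> miss, prune
      N10 x:[38/3,43/3] y:[10,27/2] z:[6,25/2] -> miss, prune

7 AABB tests over nodes [0, 4, 9, 8, 13, 7, 10]; 0 leaves entered; closest miss.

== RESULT ==
0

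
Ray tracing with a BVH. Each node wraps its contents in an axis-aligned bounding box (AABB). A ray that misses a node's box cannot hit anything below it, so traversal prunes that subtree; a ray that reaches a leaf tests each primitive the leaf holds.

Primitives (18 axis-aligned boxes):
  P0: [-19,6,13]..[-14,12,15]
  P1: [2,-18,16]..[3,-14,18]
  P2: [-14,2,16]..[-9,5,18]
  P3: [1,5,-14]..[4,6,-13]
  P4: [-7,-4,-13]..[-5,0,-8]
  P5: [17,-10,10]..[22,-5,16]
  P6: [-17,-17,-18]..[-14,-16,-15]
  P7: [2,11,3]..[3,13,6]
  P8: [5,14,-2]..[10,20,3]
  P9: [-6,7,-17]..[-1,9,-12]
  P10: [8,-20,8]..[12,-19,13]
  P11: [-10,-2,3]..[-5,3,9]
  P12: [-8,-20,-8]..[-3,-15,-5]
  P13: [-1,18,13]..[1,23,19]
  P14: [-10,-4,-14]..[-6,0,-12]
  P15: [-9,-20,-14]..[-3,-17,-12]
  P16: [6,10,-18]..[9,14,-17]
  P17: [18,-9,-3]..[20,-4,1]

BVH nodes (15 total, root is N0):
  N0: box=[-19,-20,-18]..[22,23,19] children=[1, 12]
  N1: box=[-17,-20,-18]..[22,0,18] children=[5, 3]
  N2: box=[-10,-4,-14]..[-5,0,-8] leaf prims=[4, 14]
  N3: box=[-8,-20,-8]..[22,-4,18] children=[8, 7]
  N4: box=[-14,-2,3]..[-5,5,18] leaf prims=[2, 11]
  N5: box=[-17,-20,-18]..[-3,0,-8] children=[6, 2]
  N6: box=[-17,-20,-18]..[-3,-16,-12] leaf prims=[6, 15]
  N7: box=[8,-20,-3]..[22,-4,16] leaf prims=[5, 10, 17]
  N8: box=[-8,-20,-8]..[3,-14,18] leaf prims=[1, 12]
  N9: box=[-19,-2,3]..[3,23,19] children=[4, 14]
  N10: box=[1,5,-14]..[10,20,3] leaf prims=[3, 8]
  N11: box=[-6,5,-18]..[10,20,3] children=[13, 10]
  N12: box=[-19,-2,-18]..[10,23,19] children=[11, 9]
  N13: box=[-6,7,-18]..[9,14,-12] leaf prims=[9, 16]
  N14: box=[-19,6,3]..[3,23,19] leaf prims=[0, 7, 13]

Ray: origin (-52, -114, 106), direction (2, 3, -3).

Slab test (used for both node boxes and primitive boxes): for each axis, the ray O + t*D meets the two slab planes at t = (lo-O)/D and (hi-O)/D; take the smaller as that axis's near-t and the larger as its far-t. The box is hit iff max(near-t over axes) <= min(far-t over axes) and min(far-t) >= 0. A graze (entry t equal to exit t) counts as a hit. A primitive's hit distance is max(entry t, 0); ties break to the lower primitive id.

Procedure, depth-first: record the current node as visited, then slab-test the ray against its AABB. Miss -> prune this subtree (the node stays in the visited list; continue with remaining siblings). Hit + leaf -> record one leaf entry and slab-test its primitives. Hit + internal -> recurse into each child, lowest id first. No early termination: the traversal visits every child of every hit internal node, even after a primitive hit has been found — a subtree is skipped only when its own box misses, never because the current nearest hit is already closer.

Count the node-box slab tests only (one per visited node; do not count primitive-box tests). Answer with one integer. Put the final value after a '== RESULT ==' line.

Walk:
N0 x:[33/2,37] y:[94/3,137/3] z:[29,124/3] -> hit [94/3,37], descend [1, 12]
  N1 x:[35/2,37] y:[94/3,38] z:[88/3,124/3] -> hit [94/3,37], descend [3, 5]
    N3 x:[22,37] y:[94/3,110/3] z:[88/3,38] -> hit [94/3,110/3], descend [7, 8]
      N7 x:[30,37] y:[94/3,110/3] z:[30,109/3] -> hit [94/3,109/3] leaf, test {P5(miss), P10@t=94/3, P17@t=35}
      N8 x:[22,55/2] y:[94/3,100/3] z:[88/3,38] -> miss, prune
    N5 x:[35/2,49/2] y:[94/3,38] z:[38,124/3] -> miss, prune
  N12 x:[33/2,31] y:[112/3,137/3] z:[29,124/3] -> miss, prune

Visited [0, 1, 3, 7, 8, 5, 12]. Tests: 7 box, 1 leaf. Nearest: P10.

== RESULT ==
7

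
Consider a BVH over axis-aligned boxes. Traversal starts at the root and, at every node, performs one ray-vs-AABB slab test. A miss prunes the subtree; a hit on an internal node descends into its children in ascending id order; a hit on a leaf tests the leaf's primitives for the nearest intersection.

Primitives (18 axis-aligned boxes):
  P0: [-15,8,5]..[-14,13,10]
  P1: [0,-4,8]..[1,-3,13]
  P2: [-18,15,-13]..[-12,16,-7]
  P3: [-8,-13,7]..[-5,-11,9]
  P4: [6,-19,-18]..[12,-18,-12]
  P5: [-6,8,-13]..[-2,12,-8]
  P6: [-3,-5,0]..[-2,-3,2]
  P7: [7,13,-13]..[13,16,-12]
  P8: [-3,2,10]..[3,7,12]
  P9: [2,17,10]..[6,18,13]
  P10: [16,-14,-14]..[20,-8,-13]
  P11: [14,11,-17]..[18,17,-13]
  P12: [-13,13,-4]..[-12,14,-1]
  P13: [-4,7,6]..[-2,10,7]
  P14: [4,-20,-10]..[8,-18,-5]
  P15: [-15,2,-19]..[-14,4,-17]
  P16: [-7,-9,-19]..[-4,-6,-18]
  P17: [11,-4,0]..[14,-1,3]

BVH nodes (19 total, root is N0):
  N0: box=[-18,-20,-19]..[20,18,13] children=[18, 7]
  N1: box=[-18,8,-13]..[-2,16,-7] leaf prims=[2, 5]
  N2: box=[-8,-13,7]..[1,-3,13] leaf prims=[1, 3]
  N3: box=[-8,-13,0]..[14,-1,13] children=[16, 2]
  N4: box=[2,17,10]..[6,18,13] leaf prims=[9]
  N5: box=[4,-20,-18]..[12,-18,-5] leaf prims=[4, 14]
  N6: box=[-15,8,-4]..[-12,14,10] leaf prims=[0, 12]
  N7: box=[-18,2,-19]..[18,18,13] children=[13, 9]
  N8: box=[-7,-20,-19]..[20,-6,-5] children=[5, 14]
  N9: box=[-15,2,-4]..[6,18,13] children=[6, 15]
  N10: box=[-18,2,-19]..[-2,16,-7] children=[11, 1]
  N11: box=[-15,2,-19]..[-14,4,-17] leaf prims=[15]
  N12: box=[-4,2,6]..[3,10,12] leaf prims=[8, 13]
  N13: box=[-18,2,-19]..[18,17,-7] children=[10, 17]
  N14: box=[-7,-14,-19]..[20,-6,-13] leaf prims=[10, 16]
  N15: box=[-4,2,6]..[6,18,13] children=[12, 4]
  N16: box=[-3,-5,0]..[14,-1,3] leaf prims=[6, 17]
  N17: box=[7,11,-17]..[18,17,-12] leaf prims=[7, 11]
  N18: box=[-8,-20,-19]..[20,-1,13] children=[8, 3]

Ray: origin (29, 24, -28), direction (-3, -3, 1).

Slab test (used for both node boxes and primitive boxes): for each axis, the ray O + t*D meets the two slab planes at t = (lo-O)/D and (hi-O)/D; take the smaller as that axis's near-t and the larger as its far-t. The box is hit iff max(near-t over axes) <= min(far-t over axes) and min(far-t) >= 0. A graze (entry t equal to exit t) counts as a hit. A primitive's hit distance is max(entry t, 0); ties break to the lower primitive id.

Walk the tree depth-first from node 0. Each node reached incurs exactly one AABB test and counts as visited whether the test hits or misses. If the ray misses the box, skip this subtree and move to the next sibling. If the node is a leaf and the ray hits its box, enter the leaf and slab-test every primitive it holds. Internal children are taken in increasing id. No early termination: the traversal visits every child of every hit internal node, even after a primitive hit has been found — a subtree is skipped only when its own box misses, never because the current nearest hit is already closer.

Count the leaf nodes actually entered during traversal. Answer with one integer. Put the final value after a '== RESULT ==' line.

Trace the traversal:
N0 x:[3,47/3] y:[2,44/3] z:[9,41] -> hit [9,44/3], descend [7, 18]
  N7 x:[11/3,47/3] y:[2,22/3] z:[9,41] -> miss, prune
  N18 x:[3,37/3] y:[25/3,44/3] z:[9,41] -> hit [9,37/3], descend [3, 8]
    N3 x:[5,37/3] y:[25/3,37/3] z:[28,41] -> miss, prune
    N8 x:[3,12] y:[10,44/3] z:[9,23] -> hit [10,12], descend [5, 14]
      N5 x:[17/3,25/3] y:[14,44/3] z:[10,23] -> miss, prune
      N14 x:[3,12] y:[10,38/3] z:[9,15] -> hit [10,12] leaf, test {P10(miss), P16(miss)}

Visited [0, 7, 18, 3, 8, 5, 14]. Tests: 7 box, 1 leaf. Nearest: miss.

== RESULT ==
1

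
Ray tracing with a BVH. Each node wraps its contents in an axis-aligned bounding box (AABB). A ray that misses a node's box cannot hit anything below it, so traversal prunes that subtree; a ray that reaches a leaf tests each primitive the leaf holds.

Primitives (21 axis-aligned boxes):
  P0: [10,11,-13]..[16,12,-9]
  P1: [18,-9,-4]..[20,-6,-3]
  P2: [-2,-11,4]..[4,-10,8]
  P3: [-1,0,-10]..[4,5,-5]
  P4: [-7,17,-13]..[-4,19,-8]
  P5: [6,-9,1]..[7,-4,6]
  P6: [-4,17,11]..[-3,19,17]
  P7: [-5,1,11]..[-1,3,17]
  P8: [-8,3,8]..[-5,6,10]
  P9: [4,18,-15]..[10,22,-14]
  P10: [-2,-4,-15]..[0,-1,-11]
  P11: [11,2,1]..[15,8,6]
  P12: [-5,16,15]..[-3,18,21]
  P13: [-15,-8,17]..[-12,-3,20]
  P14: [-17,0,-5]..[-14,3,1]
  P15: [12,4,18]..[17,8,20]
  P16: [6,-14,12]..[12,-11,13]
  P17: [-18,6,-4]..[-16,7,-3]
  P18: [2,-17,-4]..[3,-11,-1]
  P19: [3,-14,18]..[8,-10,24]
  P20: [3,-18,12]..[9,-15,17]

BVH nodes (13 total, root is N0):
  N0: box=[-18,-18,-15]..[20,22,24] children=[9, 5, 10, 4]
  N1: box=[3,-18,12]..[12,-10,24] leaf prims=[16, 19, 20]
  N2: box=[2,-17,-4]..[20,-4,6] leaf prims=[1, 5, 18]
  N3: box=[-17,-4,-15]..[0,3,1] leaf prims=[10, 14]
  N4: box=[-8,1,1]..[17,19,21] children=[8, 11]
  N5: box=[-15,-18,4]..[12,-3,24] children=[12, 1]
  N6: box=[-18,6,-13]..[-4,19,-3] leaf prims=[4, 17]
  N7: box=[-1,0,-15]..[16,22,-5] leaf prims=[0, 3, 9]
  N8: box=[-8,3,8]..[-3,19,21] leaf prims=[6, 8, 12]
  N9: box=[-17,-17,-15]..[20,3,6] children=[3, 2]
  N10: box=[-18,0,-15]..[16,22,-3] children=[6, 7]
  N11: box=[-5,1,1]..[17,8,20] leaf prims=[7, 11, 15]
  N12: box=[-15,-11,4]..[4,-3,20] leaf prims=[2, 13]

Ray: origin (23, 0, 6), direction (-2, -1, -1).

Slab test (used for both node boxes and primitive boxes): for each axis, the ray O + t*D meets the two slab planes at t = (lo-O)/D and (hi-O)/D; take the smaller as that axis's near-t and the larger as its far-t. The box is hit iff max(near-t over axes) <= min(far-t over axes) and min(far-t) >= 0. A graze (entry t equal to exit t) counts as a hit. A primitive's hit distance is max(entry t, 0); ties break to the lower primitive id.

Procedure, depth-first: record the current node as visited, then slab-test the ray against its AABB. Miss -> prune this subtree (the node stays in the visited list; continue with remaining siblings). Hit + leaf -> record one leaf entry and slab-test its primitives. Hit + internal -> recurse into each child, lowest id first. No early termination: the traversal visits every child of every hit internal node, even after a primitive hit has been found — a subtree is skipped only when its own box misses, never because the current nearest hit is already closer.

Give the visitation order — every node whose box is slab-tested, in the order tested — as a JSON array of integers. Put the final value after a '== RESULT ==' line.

Traverse from the root:
N0 x:[3/2,41/2] y:[-22,18] z:[-18,21] -> hit [3/2,18], descend [4, 5, 9, 10]
  N4 x:[3,31/2] y:[-19,-1] z:[-15,5] -> miss, prune
  N5 x:[11/2,19] y:[3,18] z:[-18,2] -> miss, prune
  N9 x:[3/2,20] y:[-3,17] z:[0,21] -> hit [3/2,17], descend [2, 3]
    N2 x:[3/2,21/2] y:[4,17] z:[0,10] -> hit [4,10] leaf, test {P1(miss), P5(miss), P18(miss)}
    N3 x:[23/2,20] y:[-3,4] z:[5,21] -> miss, prune
  N10 x:[7/2,41/2] y:[-22,0] z:[9,21] -> miss, prune

Visited [0, 4, 5, 9, 2, 3, 10]. Tests: 7 box, 1 leaf. Nearest: miss.

== RESULT ==
[0, 4, 5, 9, 2, 3, 10]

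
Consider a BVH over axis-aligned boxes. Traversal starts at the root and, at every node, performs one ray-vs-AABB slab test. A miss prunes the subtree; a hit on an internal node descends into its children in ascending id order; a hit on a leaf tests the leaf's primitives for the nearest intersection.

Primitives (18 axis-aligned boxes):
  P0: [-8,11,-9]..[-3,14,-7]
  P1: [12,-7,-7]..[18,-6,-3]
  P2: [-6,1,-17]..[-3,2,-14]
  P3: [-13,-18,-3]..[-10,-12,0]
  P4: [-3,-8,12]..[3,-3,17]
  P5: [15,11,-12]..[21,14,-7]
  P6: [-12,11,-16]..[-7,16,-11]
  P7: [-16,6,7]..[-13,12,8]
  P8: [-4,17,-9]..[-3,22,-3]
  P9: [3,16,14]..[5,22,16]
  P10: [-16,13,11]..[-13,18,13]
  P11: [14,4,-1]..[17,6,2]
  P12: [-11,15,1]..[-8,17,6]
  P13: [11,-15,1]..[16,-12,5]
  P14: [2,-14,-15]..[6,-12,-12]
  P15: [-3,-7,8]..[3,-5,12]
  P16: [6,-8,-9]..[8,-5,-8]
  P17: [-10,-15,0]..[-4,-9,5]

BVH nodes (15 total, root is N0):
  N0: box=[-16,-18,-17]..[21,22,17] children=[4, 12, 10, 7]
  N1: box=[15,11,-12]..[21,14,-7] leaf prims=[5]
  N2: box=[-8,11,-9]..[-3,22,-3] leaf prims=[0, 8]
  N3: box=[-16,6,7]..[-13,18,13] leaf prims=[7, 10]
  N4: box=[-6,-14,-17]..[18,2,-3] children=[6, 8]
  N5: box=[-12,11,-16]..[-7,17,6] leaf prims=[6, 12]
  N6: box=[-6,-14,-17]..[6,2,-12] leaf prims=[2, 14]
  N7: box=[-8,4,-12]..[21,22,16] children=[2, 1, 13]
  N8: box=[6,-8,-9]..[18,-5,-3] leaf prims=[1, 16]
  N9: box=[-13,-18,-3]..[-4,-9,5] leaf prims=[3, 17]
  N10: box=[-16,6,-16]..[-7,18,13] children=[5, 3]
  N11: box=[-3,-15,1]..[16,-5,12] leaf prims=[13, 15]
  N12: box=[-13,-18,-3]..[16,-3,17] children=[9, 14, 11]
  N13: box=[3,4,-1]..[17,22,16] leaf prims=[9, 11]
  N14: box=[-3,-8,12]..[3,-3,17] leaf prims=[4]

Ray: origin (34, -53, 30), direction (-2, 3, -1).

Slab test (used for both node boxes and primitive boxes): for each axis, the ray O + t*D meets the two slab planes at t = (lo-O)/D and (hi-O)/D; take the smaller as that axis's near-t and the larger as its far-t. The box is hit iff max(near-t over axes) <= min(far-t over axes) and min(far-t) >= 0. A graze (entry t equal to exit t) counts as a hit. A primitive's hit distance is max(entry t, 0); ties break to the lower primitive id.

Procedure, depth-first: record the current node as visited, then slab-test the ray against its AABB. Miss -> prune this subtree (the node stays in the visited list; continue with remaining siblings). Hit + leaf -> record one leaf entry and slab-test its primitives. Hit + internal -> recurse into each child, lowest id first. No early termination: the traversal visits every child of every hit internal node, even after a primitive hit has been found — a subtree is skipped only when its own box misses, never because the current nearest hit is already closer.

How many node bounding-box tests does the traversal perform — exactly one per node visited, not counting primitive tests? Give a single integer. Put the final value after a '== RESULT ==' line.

Trace the traversal:
N0 x:[13/2,25] y:[35/3,25] z:[13,47] -> hit [13,25], descend [4, 7, 10, 12]
  N4 x:[8,20] y:[13,55/3] z:[33,47] -> miss, prune
  N7 x:[13/2,21] y:[19,25] z:[14,42] -> hit [19,21], descend [1, 2, 13]
    N1 x:[13/2,19/2] y:[64/3,67/3] z:[37,42] -> miss, prune
    N2 x:[37/2,21] y:[64/3,25] z:[33,39] -> miss, prune
    N13 x:[17/2,31/2] y:[19,25] z:[14,31] -> miss, prune
  N10 x:[41/2,25] y:[59/3,71/3] z:[17,46] -> hit [41/2,71/3], descend [3, 5]
    N3 x:[47/2,25] y:[59/3,71/3] z:[17,23] -> miss, prune
    N5 x:[41/2,23] y:[64/3,70/3] z:[24,46] -> miss, prune
  N12 x:[9,47/2] y:[35/3,50/3] z:[13,33] -> hit [13,50/3], descend [9, 11, 14]
    N9 x:[19,47/2] y:[35/3,44/3] z:[25,33] -> miss, prune
    N11 x:[9,37/2] y:[38/3,16] z:[18,29] -> miss, prune
    N14 x:[31/2,37/2] y:[15,50/3] z:[13,18] -> hit [31/2,50/3] leaf, test {P4@t=31/2}

order=[0, 4, 7, 1, 2, 13, 10, 3, 5, 12, 9, 11, 14]  |boxes|=13  |leaves|=1  hit=P4

== RESULT ==
13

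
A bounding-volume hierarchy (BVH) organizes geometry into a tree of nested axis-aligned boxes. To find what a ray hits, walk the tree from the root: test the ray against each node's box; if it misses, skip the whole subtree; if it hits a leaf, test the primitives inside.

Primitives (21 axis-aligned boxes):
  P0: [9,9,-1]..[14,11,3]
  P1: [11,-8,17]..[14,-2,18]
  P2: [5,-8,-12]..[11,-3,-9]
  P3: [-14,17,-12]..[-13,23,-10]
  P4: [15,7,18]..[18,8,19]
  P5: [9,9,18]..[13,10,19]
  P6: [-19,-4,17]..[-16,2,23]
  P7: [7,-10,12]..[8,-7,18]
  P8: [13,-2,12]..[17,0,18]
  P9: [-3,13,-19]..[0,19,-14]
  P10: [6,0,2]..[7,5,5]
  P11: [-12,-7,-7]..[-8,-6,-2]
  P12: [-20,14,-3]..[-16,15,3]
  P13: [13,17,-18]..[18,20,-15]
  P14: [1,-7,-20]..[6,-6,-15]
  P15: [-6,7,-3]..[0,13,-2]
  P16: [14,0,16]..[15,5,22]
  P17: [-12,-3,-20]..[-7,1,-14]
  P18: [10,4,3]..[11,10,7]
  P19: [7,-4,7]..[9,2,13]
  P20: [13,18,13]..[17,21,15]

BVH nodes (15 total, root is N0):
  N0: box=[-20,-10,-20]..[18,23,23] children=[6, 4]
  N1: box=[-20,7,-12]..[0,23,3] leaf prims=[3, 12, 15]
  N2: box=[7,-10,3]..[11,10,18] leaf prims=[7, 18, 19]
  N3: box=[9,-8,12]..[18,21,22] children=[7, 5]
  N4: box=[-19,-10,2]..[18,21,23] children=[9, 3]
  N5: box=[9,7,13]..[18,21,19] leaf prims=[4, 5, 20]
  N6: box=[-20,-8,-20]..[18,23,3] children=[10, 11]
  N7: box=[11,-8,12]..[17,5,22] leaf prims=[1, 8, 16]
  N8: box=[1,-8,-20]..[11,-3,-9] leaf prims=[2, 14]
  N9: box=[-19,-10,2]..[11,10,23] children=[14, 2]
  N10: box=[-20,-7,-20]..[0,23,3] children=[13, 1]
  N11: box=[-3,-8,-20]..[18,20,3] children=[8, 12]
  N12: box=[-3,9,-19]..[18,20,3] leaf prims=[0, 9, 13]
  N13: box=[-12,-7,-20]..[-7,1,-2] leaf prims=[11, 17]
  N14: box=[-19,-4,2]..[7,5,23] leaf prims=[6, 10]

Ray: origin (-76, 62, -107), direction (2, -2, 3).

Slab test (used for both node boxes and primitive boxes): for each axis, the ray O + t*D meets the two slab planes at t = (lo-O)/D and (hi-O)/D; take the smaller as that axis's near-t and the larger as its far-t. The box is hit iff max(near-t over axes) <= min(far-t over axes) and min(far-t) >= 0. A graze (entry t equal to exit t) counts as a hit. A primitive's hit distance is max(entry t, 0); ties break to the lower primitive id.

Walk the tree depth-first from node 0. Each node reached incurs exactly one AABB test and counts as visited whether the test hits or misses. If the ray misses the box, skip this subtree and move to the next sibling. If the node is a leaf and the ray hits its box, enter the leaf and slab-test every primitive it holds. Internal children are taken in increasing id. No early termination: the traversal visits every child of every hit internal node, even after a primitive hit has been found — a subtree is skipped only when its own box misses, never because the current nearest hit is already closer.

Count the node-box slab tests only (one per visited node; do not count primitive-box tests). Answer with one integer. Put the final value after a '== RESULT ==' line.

Traverse from the root:
N0 x:[28,47] y:[39/2,36] z:[29,130/3] -> hit [29,36], descend [4, 6]
  N4 x:[57/2,47] y:[41/2,36] z:[109/3,130/3] -> miss, prune
  N6 x:[28,47] y:[39/2,35] z:[29,110/3] -> hit [29,35], descend [10, 11]
    N10 x:[28,38] y:[39/2,69/2] z:[29,110/3] -> hit [29,69/2], descend [1, 13]
      N1 x:[28,38] y:[39/2,55/2] z:[95/3,110/3] -> miss, prune
      N13 x:[32,69/2] y:[61/2,69/2] z:[29,35] -> hit [32,69/2] leaf, test {P11@t=34, P17(miss)}
    N11 x:[73/2,47] y:[21,35] z:[29,110/3] -> miss, prune

order=[0, 4, 6, 10, 1, 13, 11]  |boxes|=7  |leaves|=1  hit=P11

== RESULT ==
7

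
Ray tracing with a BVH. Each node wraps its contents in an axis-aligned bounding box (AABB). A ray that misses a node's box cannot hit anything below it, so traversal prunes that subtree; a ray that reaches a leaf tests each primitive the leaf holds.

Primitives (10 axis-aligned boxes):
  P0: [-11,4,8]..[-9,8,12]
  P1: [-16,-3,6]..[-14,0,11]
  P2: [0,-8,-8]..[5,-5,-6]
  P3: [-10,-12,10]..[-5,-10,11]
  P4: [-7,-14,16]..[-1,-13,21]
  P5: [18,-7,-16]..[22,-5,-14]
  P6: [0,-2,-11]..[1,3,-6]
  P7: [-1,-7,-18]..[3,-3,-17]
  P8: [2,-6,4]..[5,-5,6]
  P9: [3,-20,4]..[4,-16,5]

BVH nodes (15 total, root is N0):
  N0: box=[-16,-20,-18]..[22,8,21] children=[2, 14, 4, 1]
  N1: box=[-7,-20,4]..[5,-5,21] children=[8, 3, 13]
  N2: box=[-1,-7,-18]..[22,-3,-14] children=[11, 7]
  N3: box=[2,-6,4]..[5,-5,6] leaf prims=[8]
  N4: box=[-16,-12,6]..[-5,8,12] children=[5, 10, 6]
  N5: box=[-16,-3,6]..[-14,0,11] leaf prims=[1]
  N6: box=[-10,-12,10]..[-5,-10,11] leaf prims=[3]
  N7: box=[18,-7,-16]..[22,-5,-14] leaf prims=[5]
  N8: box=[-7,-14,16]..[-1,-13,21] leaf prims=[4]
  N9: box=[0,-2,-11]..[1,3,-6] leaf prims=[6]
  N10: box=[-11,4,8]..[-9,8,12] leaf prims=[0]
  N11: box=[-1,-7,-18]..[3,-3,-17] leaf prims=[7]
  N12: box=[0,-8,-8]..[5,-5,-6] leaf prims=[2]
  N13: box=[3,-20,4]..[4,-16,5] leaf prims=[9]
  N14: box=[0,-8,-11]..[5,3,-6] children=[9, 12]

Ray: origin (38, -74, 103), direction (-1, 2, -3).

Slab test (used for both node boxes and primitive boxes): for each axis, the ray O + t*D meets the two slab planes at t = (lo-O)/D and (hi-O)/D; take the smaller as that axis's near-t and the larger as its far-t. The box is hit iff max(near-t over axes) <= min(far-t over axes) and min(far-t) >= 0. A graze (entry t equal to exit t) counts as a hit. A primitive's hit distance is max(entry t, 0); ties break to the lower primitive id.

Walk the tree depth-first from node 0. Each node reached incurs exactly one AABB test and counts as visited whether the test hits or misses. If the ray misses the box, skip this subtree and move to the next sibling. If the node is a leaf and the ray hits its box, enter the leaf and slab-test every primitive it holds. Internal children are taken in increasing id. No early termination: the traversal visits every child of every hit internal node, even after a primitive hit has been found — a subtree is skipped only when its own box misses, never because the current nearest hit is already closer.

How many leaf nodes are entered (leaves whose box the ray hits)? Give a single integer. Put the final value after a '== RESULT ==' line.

Traverse from the root:
N0 x:[16,54] y:[27,41] z:[82/3,121/3] -> hit [82/3,121/3], descend [1, 2, 4, 14]
  N1 x:[33,45] y:[27,69/2] z:[82/3,33] -> hit [33,33], descend [3, 8, 13]
    N3 x:[33,36] y:[34,69/2] z:[97/3,33] -> miss, prune
    N8 x:[39,45] y:[30,61/2] z:[82/3,29] -> miss, prune
    N13 x:[34,35] y:[27,29] z:[98/3,33] -> miss, prune
  N2 x:[16,39] y:[67/2,71/2] z:[39,121/3] -> miss, prune
  N4 x:[43,54] y:[31,41] z:[91/3,97/3] -> miss, prune
  N14 x:[33,38] y:[33,77/2] z:[109/3,38] -> hit [109/3,38], descend [9, 12]
    N9 x:[37,38] y:[36,77/2] z:[109/3,38] -> hit [37,38] leaf, test {P6@t=37}
    N12 x:[33,38] y:[33,69/2] z:[109/3,37] -> miss, prune

order=[0, 1, 3, 8, 13, 2, 4, 14, 9, 12]  |boxes|=10  |leaves|=1  hit=P6

== RESULT ==
1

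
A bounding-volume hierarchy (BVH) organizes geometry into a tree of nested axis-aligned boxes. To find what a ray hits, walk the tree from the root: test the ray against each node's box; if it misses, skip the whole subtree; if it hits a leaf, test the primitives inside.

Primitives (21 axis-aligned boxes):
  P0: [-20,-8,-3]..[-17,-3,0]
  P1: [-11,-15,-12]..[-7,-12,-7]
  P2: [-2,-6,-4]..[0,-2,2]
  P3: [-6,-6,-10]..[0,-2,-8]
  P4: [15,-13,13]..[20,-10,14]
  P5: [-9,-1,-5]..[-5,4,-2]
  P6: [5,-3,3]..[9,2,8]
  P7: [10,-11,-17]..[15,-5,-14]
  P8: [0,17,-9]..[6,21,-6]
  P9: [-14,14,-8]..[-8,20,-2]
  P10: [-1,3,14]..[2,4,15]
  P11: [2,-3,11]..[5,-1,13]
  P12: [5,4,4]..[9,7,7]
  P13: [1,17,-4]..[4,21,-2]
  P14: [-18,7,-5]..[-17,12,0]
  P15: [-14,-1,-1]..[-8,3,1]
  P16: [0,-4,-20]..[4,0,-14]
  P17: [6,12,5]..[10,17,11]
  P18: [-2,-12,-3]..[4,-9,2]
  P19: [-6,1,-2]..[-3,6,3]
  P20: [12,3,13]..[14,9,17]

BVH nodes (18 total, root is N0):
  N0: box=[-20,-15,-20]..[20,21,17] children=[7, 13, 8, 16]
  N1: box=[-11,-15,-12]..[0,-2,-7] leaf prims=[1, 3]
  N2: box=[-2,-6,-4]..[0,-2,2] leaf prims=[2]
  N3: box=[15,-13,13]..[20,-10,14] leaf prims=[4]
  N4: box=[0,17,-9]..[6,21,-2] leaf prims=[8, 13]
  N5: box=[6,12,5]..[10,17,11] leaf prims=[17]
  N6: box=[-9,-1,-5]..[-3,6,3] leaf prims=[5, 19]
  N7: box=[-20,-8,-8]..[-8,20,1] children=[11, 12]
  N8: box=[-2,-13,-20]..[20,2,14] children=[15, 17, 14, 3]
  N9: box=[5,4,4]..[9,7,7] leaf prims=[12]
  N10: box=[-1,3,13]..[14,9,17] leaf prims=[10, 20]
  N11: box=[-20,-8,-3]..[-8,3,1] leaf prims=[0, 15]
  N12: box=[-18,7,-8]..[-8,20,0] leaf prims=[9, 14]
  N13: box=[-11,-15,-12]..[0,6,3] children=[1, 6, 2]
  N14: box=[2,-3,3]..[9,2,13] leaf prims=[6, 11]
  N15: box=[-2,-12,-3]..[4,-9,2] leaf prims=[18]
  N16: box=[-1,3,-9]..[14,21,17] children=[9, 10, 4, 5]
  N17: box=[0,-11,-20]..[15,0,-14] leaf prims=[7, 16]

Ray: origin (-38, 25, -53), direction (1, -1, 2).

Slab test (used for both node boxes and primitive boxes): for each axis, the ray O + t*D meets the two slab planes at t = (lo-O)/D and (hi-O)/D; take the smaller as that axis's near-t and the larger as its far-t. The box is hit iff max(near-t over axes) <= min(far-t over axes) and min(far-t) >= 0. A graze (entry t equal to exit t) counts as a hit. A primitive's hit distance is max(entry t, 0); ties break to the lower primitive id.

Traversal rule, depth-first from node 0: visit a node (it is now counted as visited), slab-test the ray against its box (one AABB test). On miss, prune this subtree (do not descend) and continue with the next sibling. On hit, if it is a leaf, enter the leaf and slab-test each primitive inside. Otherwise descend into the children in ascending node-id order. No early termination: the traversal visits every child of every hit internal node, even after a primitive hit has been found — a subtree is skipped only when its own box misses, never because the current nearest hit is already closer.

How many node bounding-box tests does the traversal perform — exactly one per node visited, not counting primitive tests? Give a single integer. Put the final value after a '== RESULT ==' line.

Trace the traversal:
N0 x:[18,58] y:[4,40] z:[33/2,35] -> hit [18,35], descend [7, 8, 13, 16]
  N7 x:[18,30] y:[5,33] z:[45/2,27] -> hit [45/2,27], descend [11, 12]
    N11 x:[18,30] y:[22,33] z:[25,27] -> hit [25,27] leaf, test {P0(miss), P15@t=26}
    N12 x:[20,30] y:[5,18] z:[45/2,53/2] -> miss, prune
  N8 x:[36,58] y:[23,38] z:[33/2,67/2] -> miss, prune
  N13 x:[27,38] y:[19,40] z:[41/2,28] -> hit [27,28], descend [1, 2, 6]
    N1 x:[27,38] y:[27,40] z:[41/2,23] -> miss, prune
    N2 x:[36,38] y:[27,31] z:[49/2,55/2] -> miss, prune
    N6 x:[29,35] y:[19,26] z:[24,28] -> miss, prune
  N16 x:[37,52] y:[4,22] z:[22,35] -> miss, prune

Summary -> nodes [0, 7, 11, 12, 8, 13, 1, 2, 6, 16]; box-tests=10; leaf-entries=1; first=P15

== RESULT ==
10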